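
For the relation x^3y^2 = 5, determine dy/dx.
Apply d/dx to both sides, remembering that y depends on x. Each occurrence of y therefore brings in a y' = dy/dx via the chain rule.

With F(x, y) equal to the left-hand side minus the right, differentiate F term by term:
  d/dx[x^3y^2] = 2x^3y·y' + 3x^2y^2
  d/dx[-5] = 0
Adding these up, d/dx[F] = 0 becomes
  (3x^2y^2) + (2x^3y)·y' = 0,
so isolating y',
  dy/dx = -(3x^2y^2)/(2x^3y) = -3y/(2x)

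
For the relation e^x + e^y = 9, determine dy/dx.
Apply d/dx to both sides, remembering that y depends on x. Each occurrence of y therefore brings in a y' = dy/dx via the chain rule.

With F(x, y) equal to the left-hand side minus the right, differentiate F term by term:
  d/dx[e^(x)] = e^(x)
  d/dx[e^(y)] = y'·e^(y)
  d/dx[-9] = 0
Adding these up, d/dx[F] = 0 becomes
  (e^(x)) + (e^(y))·y' = 0,
so isolating y',
  dy/dx = -(e^(x))/(e^(y)) = -e^(x - y)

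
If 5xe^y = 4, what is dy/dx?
Apply d/dx to both sides, remembering that y depends on x. Each occurrence of y therefore brings in a y' = dy/dx via the chain rule.

With F(x, y) equal to the left-hand side minus the right, differentiate F term by term:
  d/dx[5x·e^(y)] = 5x·y'·e^(y) + 5e^(y)
  d/dx[-4] = 0
Adding these up, d/dx[F] = 0 becomes
  (5e^(y)) + (5x·e^(y))·y' = 0,
so isolating y',
  dy/dx = -(5e^(y))/(5x·e^(y)) = -1/x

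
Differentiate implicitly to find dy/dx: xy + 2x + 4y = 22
Apply d/dx to both sides, remembering that y depends on x. Each occurrence of y therefore brings in a y' = dy/dx via the chain rule.

With F(x, y) equal to the left-hand side minus the right, differentiate F term by term:
  d/dx[xy] = x·y' + y
  d/dx[2x] = 2
  d/dx[4y] = 4·y'
  d/dx[-22] = 0
Adding these up, d/dx[F] = 0 becomes
  (y + 2) + (x + 4)·y' = 0,
so isolating y',
  dy/dx = -(y + 2)/(x + 4) = (-y - 2)/(x + 4)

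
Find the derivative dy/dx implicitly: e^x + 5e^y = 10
Differentiate both sides with respect to x, treating y as y(x). By the chain rule, any term containing y contributes a factor of y' = dy/dx when we differentiate it.

Move every term to one side and write the relation as F(x, y) = 0. Term by term,
  d/dx[e^(x)] = e^(x)
  d/dx[5e^(y)] = 5·y'·e^(y)
  d/dx[-10] = 0

The pieces without y' make up ∂F/∂x and the coefficient of y' is ∂F/∂y:
  ∂F/∂x = e^(x),
  ∂F/∂y = 5e^(y).

Since d/dx[F] = ∂F/∂x + (∂F/∂y)·y' = 0, solve for y':
  (∂F/∂y)·y' = -∂F/∂x
  dy/dx = -(∂F/∂x)/(∂F/∂y) = -(e^(x))/(5e^(y)) = -e^(x - y)/5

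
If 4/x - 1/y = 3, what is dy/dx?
Take d/dx of both sides. Since y is implicitly a function of x, the chain rule attaches a y' = dy/dx factor whenever we differentiate through y.

Set F(x, y) = (left side) − (right side), so the curve is F = 0. Differentiating each term of F:
  d/dx[-1/y] = y'/y^2
  d/dx[4/x] = -4/x^2
  d/dx[-3] = 0

Collecting, the y'-free part is the partial derivative in x and the y' coefficient is the partial derivative in y:
  ∂F/∂x = -4/x^2
  ∂F/∂y = y^(-2)

so d/dx[F(x, y(x))] = ∂F/∂x + (∂F/∂y)·y' = 0. Rearranging,
  dy/dx = -(∂F/∂x)/(∂F/∂y) = -(-4/x^2)/(y^(-2)) = 4y^2/x^2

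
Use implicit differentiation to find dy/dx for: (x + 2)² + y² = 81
Differentiate the relation implicitly: treat y = y(x) and apply the chain rule, so every y-derivative picks up a y' = dy/dx factor.

With everything moved to the left-hand side, differentiate term by term:
  d/dx[y^2] = 2y·y'
  d/dx[(x + 2)^2] = 2x + 4
  d/dx[-81] = 0

Separating the contributions that come from x directly and those that come through y:
  without y':      2x + 4
  multiplying y':  2y

so (2x + 4) + (2y)·y' = 0, and therefore
  dy/dx = -(2x + 4)/(2y) = (-x - 2)/y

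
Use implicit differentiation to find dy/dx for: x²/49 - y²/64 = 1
Take d/dx of both sides. Since y is implicitly a function of x, the chain rule attaches a y' = dy/dx factor whenever we differentiate through y.

Set F(x, y) = (left side) − (right side), so the curve is F = 0. Differentiating each term of F:
  d/dx[x^2/49] = 2x/49
  d/dx[-y^2/64] = -y·y'/32
  d/dx[-1] = 0

Collecting, the y'-free part is the partial derivative in x and the y' coefficient is the partial derivative in y:
  ∂F/∂x = 2x/49
  ∂F/∂y = -y/32

so d/dx[F(x, y(x))] = ∂F/∂x + (∂F/∂y)·y' = 0. Rearranging,
  dy/dx = -(∂F/∂x)/(∂F/∂y) = -(2x/49)/(-y/32) = 64x/(49y)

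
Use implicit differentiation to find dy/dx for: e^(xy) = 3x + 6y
Differentiate the relation implicitly: treat y = y(x) and apply the chain rule, so every y-derivative picks up a y' = dy/dx factor.

With everything moved to the left-hand side, differentiate term by term:
  d/dx[-3x] = -3
  d/dx[-6y] = -6·y'
  d/dx[e^(xy)] = (x·y' + y)·e^(xy)

Separating the contributions that come from x directly and those that come through y:
  without y':      y·e^(xy) - 3
  multiplying y':  x·e^(xy) - 6

so (y·e^(xy) - 3) + (x·e^(xy) - 6)·y' = 0, and therefore
  dy/dx = -(y·e^(xy) - 3)/(x·e^(xy) - 6) = (-y·e^(xy) + 3)/(x·e^(xy) - 6)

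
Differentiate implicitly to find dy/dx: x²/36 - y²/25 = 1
Differentiate both sides with respect to x, treating y as y(x). By the chain rule, any term containing y contributes a factor of y' = dy/dx when we differentiate it.

Move every term to one side and write the relation as F(x, y) = 0. Term by term,
  d/dx[x^2/36] = x/18
  d/dx[-y^2/25] = -2y·y'/25
  d/dx[-1] = 0

The pieces without y' make up ∂F/∂x and the coefficient of y' is ∂F/∂y:
  ∂F/∂x = x/18,
  ∂F/∂y = -2y/25.

Since d/dx[F] = ∂F/∂x + (∂F/∂y)·y' = 0, solve for y':
  (∂F/∂y)·y' = -∂F/∂x
  dy/dx = -(∂F/∂x)/(∂F/∂y) = -(x/18)/(-2y/25) = 25x/(36y)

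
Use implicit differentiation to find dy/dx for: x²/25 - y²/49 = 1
Take d/dx of both sides. Since y is implicitly a function of x, the chain rule attaches a y' = dy/dx factor whenever we differentiate through y.

Set F(x, y) = (left side) − (right side), so the curve is F = 0. Differentiating each term of F:
  d/dx[x^2/25] = 2x/25
  d/dx[-y^2/49] = -2y·y'/49
  d/dx[-1] = 0

Collecting, the y'-free part is the partial derivative in x and the y' coefficient is the partial derivative in y:
  ∂F/∂x = 2x/25
  ∂F/∂y = -2y/49

so d/dx[F(x, y(x))] = ∂F/∂x + (∂F/∂y)·y' = 0. Rearranging,
  dy/dx = -(∂F/∂x)/(∂F/∂y) = -(2x/25)/(-2y/49) = 49x/(25y)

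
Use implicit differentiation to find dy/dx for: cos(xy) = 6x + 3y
Apply d/dx to both sides, remembering that y depends on x. Each occurrence of y therefore brings in a y' = dy/dx via the chain rule.

With F(x, y) equal to the left-hand side minus the right, differentiate F term by term:
  d/dx[-6x] = -6
  d/dx[-3y] = -3·y'
  d/dx[cos(xy)] = -(x·y' + y)·sin(xy)
Adding these up, d/dx[F] = 0 becomes
  (-y·sin(xy) - 6) + (-x·sin(xy) - 3)·y' = 0,
so isolating y',
  dy/dx = -(-y·sin(xy) - 6)/(-x·sin(xy) - 3) = -(y·sin(xy) + 6)/(x·sin(xy) + 3)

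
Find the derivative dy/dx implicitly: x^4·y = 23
Differentiate both sides with respect to x, treating y as y(x). By the chain rule, any term containing y contributes a factor of y' = dy/dx when we differentiate it.

Move every term to one side and write the relation as F(x, y) = 0. Term by term,
  d/dx[x^4y] = x^4·y' + 4x^3y
  d/dx[-23] = 0

The pieces without y' make up ∂F/∂x and the coefficient of y' is ∂F/∂y:
  ∂F/∂x = 4x^3y,
  ∂F/∂y = x^4.

Since d/dx[F] = ∂F/∂x + (∂F/∂y)·y' = 0, solve for y':
  (∂F/∂y)·y' = -∂F/∂x
  dy/dx = -(∂F/∂x)/(∂F/∂y) = -(4x^3y)/(x^4) = -4y/x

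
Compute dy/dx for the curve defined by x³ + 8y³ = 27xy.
Differentiate the relation implicitly: treat y = y(x) and apply the chain rule, so every y-derivative picks up a y' = dy/dx factor.

With everything moved to the left-hand side, differentiate term by term:
  d/dx[x^3] = 3x^2
  d/dx[-27xy] = -27x·y' - 27y
  d/dx[8y^3] = 24y^2·y'

Separating the contributions that come from x directly and those that come through y:
  without y':      3x^2 - 27y
  multiplying y':  -27x + 24y^2

so (3x^2 - 27y) + (-27x + 24y^2)·y' = 0, and therefore
  dy/dx = -(3x^2 - 27y)/(-27x + 24y^2) = (x^2 - 9y)/(9x - 8y^2)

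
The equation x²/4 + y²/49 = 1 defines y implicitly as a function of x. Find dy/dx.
Take d/dx of both sides. Since y is implicitly a function of x, the chain rule attaches a y' = dy/dx factor whenever we differentiate through y.

Set F(x, y) = (left side) − (right side), so the curve is F = 0. Differentiating each term of F:
  d/dx[x^2/4] = x/2
  d/dx[y^2/49] = 2y·y'/49
  d/dx[-1] = 0

Collecting, the y'-free part is the partial derivative in x and the y' coefficient is the partial derivative in y:
  ∂F/∂x = x/2
  ∂F/∂y = 2y/49

so d/dx[F(x, y(x))] = ∂F/∂x + (∂F/∂y)·y' = 0. Rearranging,
  dy/dx = -(∂F/∂x)/(∂F/∂y) = -(x/2)/(2y/49) = -49x/(4y)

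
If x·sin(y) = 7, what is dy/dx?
Take d/dx of both sides. Since y is implicitly a function of x, the chain rule attaches a y' = dy/dx factor whenever we differentiate through y.

Set F(x, y) = (left side) − (right side), so the curve is F = 0. Differentiating each term of F:
  d/dx[x·sin(y)] = x·y'·cos(y) + sin(y)
  d/dx[-7] = 0

Collecting, the y'-free part is the partial derivative in x and the y' coefficient is the partial derivative in y:
  ∂F/∂x = sin(y)
  ∂F/∂y = x·cos(y)

so d/dx[F(x, y(x))] = ∂F/∂x + (∂F/∂y)·y' = 0. Rearranging,
  dy/dx = -(∂F/∂x)/(∂F/∂y) = -(sin(y))/(x·cos(y)) = -tan(y)/x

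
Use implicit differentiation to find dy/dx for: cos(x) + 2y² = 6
Apply d/dx to both sides, remembering that y depends on x. Each occurrence of y therefore brings in a y' = dy/dx via the chain rule.

With F(x, y) equal to the left-hand side minus the right, differentiate F term by term:
  d/dx[2y^2] = 4y·y'
  d/dx[cos(x)] = -sin(x)
  d/dx[-6] = 0
Adding these up, d/dx[F] = 0 becomes
  (-sin(x)) + (4y)·y' = 0,
so isolating y',
  dy/dx = -(-sin(x))/(4y) = sin(x)/(4y)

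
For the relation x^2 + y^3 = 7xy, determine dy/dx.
Differentiate both sides with respect to x, treating y as y(x). By the chain rule, any term containing y contributes a factor of y' = dy/dx when we differentiate it.

Move every term to one side and write the relation as F(x, y) = 0. Term by term,
  d/dx[x^2] = 2x
  d/dx[-7xy] = -7x·y' - 7y
  d/dx[y^3] = 3y^2·y'

The pieces without y' make up ∂F/∂x and the coefficient of y' is ∂F/∂y:
  ∂F/∂x = 2x - 7y,
  ∂F/∂y = -7x + 3y^2.

Since d/dx[F] = ∂F/∂x + (∂F/∂y)·y' = 0, solve for y':
  (∂F/∂y)·y' = -∂F/∂x
  dy/dx = -(∂F/∂x)/(∂F/∂y) = -(2x - 7y)/(-7x + 3y^2) = (2x - 7y)/(7x - 3y^2)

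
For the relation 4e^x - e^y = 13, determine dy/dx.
Take d/dx of both sides. Since y is implicitly a function of x, the chain rule attaches a y' = dy/dx factor whenever we differentiate through y.

Set F(x, y) = (left side) − (right side), so the curve is F = 0. Differentiating each term of F:
  d/dx[4e^(x)] = 4e^(x)
  d/dx[-e^(y)] = -y'·e^(y)
  d/dx[-13] = 0

Collecting, the y'-free part is the partial derivative in x and the y' coefficient is the partial derivative in y:
  ∂F/∂x = 4e^(x)
  ∂F/∂y = -e^(y)

so d/dx[F(x, y(x))] = ∂F/∂x + (∂F/∂y)·y' = 0. Rearranging,
  dy/dx = -(∂F/∂x)/(∂F/∂y) = -(4e^(x))/(-e^(y)) = 4e^(x - y)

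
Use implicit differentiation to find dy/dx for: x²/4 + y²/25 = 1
Differentiate both sides with respect to x, treating y as y(x). By the chain rule, any term containing y contributes a factor of y' = dy/dx when we differentiate it.

Move every term to one side and write the relation as F(x, y) = 0. Term by term,
  d/dx[x^2/4] = x/2
  d/dx[y^2/25] = 2y·y'/25
  d/dx[-1] = 0

The pieces without y' make up ∂F/∂x and the coefficient of y' is ∂F/∂y:
  ∂F/∂x = x/2,
  ∂F/∂y = 2y/25.

Since d/dx[F] = ∂F/∂x + (∂F/∂y)·y' = 0, solve for y':
  (∂F/∂y)·y' = -∂F/∂x
  dy/dx = -(∂F/∂x)/(∂F/∂y) = -(x/2)/(2y/25) = -25x/(4y)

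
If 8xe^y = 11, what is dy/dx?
Apply d/dx to both sides, remembering that y depends on x. Each occurrence of y therefore brings in a y' = dy/dx via the chain rule.

With F(x, y) equal to the left-hand side minus the right, differentiate F term by term:
  d/dx[8x·e^(y)] = 8x·y'·e^(y) + 8e^(y)
  d/dx[-11] = 0
Adding these up, d/dx[F] = 0 becomes
  (8e^(y)) + (8x·e^(y))·y' = 0,
so isolating y',
  dy/dx = -(8e^(y))/(8x·e^(y)) = -1/x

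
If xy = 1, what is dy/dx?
Differentiate the relation implicitly: treat y = y(x) and apply the chain rule, so every y-derivative picks up a y' = dy/dx factor.

With everything moved to the left-hand side, differentiate term by term:
  d/dx[xy] = x·y' + y
  d/dx[-1] = 0

Separating the contributions that come from x directly and those that come through y:
  without y':      y
  multiplying y':  x

so (y) + (x)·y' = 0, and therefore
  dy/dx = -(y)/(x) = -y/x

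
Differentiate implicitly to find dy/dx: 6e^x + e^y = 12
Take d/dx of both sides. Since y is implicitly a function of x, the chain rule attaches a y' = dy/dx factor whenever we differentiate through y.

Set F(x, y) = (left side) − (right side), so the curve is F = 0. Differentiating each term of F:
  d/dx[6e^(x)] = 6e^(x)
  d/dx[e^(y)] = y'·e^(y)
  d/dx[-12] = 0

Collecting, the y'-free part is the partial derivative in x and the y' coefficient is the partial derivative in y:
  ∂F/∂x = 6e^(x)
  ∂F/∂y = e^(y)

so d/dx[F(x, y(x))] = ∂F/∂x + (∂F/∂y)·y' = 0. Rearranging,
  dy/dx = -(∂F/∂x)/(∂F/∂y) = -(6e^(x))/(e^(y)) = -6e^(x - y)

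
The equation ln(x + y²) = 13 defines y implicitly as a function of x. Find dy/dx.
Take d/dx of both sides. Since y is implicitly a function of x, the chain rule attaches a y' = dy/dx factor whenever we differentiate through y.

Set F(x, y) = (left side) − (right side), so the curve is F = 0. Differentiating each term of F:
  d/dx[ln(x + y^2)] = (2y·y' + 1)/(x + y^2)
  d/dx[-13] = 0

Collecting, the y'-free part is the partial derivative in x and the y' coefficient is the partial derivative in y:
  ∂F/∂x = 1/(x + y^2)
  ∂F/∂y = 2y/(x + y^2)

so d/dx[F(x, y(x))] = ∂F/∂x + (∂F/∂y)·y' = 0. Rearranging,
  dy/dx = -(∂F/∂x)/(∂F/∂y) = -(1/(x + y^2))/(2y/(x + y^2)) = -1/(2y)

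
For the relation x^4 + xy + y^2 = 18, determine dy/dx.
Apply d/dx to both sides, remembering that y depends on x. Each occurrence of y therefore brings in a y' = dy/dx via the chain rule.

With F(x, y) equal to the left-hand side minus the right, differentiate F term by term:
  d/dx[x^4] = 4x^3
  d/dx[xy] = x·y' + y
  d/dx[y^2] = 2y·y'
  d/dx[-18] = 0
Adding these up, d/dx[F] = 0 becomes
  (4x^3 + y) + (x + 2y)·y' = 0,
so isolating y',
  dy/dx = -(4x^3 + y)/(x + 2y) = (-4x^3 - y)/(x + 2y)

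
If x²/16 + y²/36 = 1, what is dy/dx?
Differentiate the relation implicitly: treat y = y(x) and apply the chain rule, so every y-derivative picks up a y' = dy/dx factor.

With everything moved to the left-hand side, differentiate term by term:
  d/dx[x^2/16] = x/8
  d/dx[y^2/36] = y·y'/18
  d/dx[-1] = 0

Separating the contributions that come from x directly and those that come through y:
  without y':      x/8
  multiplying y':  y/18

so (x/8) + (y/18)·y' = 0, and therefore
  dy/dx = -(x/8)/(y/18) = -9x/(4y)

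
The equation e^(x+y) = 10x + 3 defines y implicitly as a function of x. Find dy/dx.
Take d/dx of both sides. Since y is implicitly a function of x, the chain rule attaches a y' = dy/dx factor whenever we differentiate through y.

Set F(x, y) = (left side) − (right side), so the curve is F = 0. Differentiating each term of F:
  d/dx[-10x] = -10
  d/dx[e^(x + y)] = (y' + 1)·e^(x + y)
  d/dx[-3] = 0

Collecting, the y'-free part is the partial derivative in x and the y' coefficient is the partial derivative in y:
  ∂F/∂x = e^(x + y) - 10
  ∂F/∂y = e^(x + y)

so d/dx[F(x, y(x))] = ∂F/∂x + (∂F/∂y)·y' = 0. Rearranging,
  dy/dx = -(∂F/∂x)/(∂F/∂y) = -(e^(x + y) - 10)/(e^(x + y)) = 10e^(-x - y) - 1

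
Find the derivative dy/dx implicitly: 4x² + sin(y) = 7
Apply d/dx to both sides, remembering that y depends on x. Each occurrence of y therefore brings in a y' = dy/dx via the chain rule.

With F(x, y) equal to the left-hand side minus the right, differentiate F term by term:
  d/dx[4x^2] = 8x
  d/dx[sin(y)] = y'·cos(y)
  d/dx[-7] = 0
Adding these up, d/dx[F] = 0 becomes
  (8x) + (cos(y))·y' = 0,
so isolating y',
  dy/dx = -(8x)/(cos(y)) = -8x/cos(y)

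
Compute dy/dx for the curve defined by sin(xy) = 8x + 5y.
Take d/dx of both sides. Since y is implicitly a function of x, the chain rule attaches a y' = dy/dx factor whenever we differentiate through y.

Set F(x, y) = (left side) − (right side), so the curve is F = 0. Differentiating each term of F:
  d/dx[-8x] = -8
  d/dx[-5y] = -5·y'
  d/dx[sin(xy)] = (x·y' + y)·cos(xy)

Collecting, the y'-free part is the partial derivative in x and the y' coefficient is the partial derivative in y:
  ∂F/∂x = y·cos(xy) - 8
  ∂F/∂y = x·cos(xy) - 5

so d/dx[F(x, y(x))] = ∂F/∂x + (∂F/∂y)·y' = 0. Rearranging,
  dy/dx = -(∂F/∂x)/(∂F/∂y) = -(y·cos(xy) - 8)/(x·cos(xy) - 5) = (-y·cos(xy) + 8)/(x·cos(xy) - 5)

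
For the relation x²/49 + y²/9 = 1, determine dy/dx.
Differentiate the relation implicitly: treat y = y(x) and apply the chain rule, so every y-derivative picks up a y' = dy/dx factor.

With everything moved to the left-hand side, differentiate term by term:
  d/dx[x^2/49] = 2x/49
  d/dx[y^2/9] = 2y·y'/9
  d/dx[-1] = 0

Separating the contributions that come from x directly and those that come through y:
  without y':      2x/49
  multiplying y':  2y/9

so (2x/49) + (2y/9)·y' = 0, and therefore
  dy/dx = -(2x/49)/(2y/9) = -9x/(49y)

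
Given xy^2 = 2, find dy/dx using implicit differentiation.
Differentiate the relation implicitly: treat y = y(x) and apply the chain rule, so every y-derivative picks up a y' = dy/dx factor.

With everything moved to the left-hand side, differentiate term by term:
  d/dx[xy^2] = 2xy·y' + y^2
  d/dx[-2] = 0

Separating the contributions that come from x directly and those that come through y:
  without y':      y^2
  multiplying y':  2xy

so (y^2) + (2xy)·y' = 0, and therefore
  dy/dx = -(y^2)/(2xy) = -y/(2x)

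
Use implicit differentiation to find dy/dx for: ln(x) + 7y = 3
Differentiate the relation implicitly: treat y = y(x) and apply the chain rule, so every y-derivative picks up a y' = dy/dx factor.

With everything moved to the left-hand side, differentiate term by term:
  d/dx[7y] = 7·y'
  d/dx[ln(x)] = 1/x
  d/dx[-3] = 0

Separating the contributions that come from x directly and those that come through y:
  without y':      1/x
  multiplying y':  7

so (1/x) + (7)·y' = 0, and therefore
  dy/dx = -(1/x)/(7) = -1/(7x)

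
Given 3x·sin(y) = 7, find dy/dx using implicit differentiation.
Take d/dx of both sides. Since y is implicitly a function of x, the chain rule attaches a y' = dy/dx factor whenever we differentiate through y.

Set F(x, y) = (left side) − (right side), so the curve is F = 0. Differentiating each term of F:
  d/dx[3x·sin(y)] = 3x·y'·cos(y) + 3sin(y)
  d/dx[-7] = 0

Collecting, the y'-free part is the partial derivative in x and the y' coefficient is the partial derivative in y:
  ∂F/∂x = 3sin(y)
  ∂F/∂y = 3x·cos(y)

so d/dx[F(x, y(x))] = ∂F/∂x + (∂F/∂y)·y' = 0. Rearranging,
  dy/dx = -(∂F/∂x)/(∂F/∂y) = -(3sin(y))/(3x·cos(y)) = -tan(y)/x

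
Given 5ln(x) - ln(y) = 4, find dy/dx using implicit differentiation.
Differentiate both sides with respect to x, treating y as y(x). By the chain rule, any term containing y contributes a factor of y' = dy/dx when we differentiate it.

Move every term to one side and write the relation as F(x, y) = 0. Term by term,
  d/dx[5ln(x)] = 5/x
  d/dx[-ln(y)] = -y'/y
  d/dx[-4] = 0

The pieces without y' make up ∂F/∂x and the coefficient of y' is ∂F/∂y:
  ∂F/∂x = 5/x,
  ∂F/∂y = -1/y.

Since d/dx[F] = ∂F/∂x + (∂F/∂y)·y' = 0, solve for y':
  (∂F/∂y)·y' = -∂F/∂x
  dy/dx = -(∂F/∂x)/(∂F/∂y) = -(5/x)/(-1/y) = 5y/x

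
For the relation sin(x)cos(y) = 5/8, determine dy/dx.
Differentiate both sides with respect to x, treating y as y(x). By the chain rule, any term containing y contributes a factor of y' = dy/dx when we differentiate it.

Move every term to one side and write the relation as F(x, y) = 0. Term by term,
  d/dx[sin(x)·cos(y)] = -y'·sin(x)·sin(y) + cos(x)·cos(y)
  d/dx[-5/8] = 0

The pieces without y' make up ∂F/∂x and the coefficient of y' is ∂F/∂y:
  ∂F/∂x = cos(x)·cos(y),
  ∂F/∂y = -sin(x)·sin(y).

Since d/dx[F] = ∂F/∂x + (∂F/∂y)·y' = 0, solve for y':
  (∂F/∂y)·y' = -∂F/∂x
  dy/dx = -(∂F/∂x)/(∂F/∂y) = -(cos(x)·cos(y))/(-sin(x)·sin(y)) = 1/(tan(x)·tan(y))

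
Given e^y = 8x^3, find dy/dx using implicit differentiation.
Differentiate the relation implicitly: treat y = y(x) and apply the chain rule, so every y-derivative picks up a y' = dy/dx factor.

With everything moved to the left-hand side, differentiate term by term:
  d/dx[-8x^3] = -24x^2
  d/dx[e^(y)] = y'·e^(y)

Separating the contributions that come from x directly and those that come through y:
  without y':      -24x^2
  multiplying y':  e^(y)

so (-24x^2) + (e^(y))·y' = 0, and therefore
  dy/dx = -(-24x^2)/(e^(y)) = 24x^2e^(-y)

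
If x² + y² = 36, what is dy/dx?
Take d/dx of both sides. Since y is implicitly a function of x, the chain rule attaches a y' = dy/dx factor whenever we differentiate through y.

Set F(x, y) = (left side) − (right side), so the curve is F = 0. Differentiating each term of F:
  d/dx[x^2] = 2x
  d/dx[y^2] = 2y·y'
  d/dx[-36] = 0

Collecting, the y'-free part is the partial derivative in x and the y' coefficient is the partial derivative in y:
  ∂F/∂x = 2x
  ∂F/∂y = 2y

so d/dx[F(x, y(x))] = ∂F/∂x + (∂F/∂y)·y' = 0. Rearranging,
  dy/dx = -(∂F/∂x)/(∂F/∂y) = -(2x)/(2y) = -x/y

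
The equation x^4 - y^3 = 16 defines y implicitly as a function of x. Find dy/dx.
Differentiate the relation implicitly: treat y = y(x) and apply the chain rule, so every y-derivative picks up a y' = dy/dx factor.

With everything moved to the left-hand side, differentiate term by term:
  d/dx[x^4] = 4x^3
  d/dx[-y^3] = -3y^2·y'
  d/dx[-16] = 0

Separating the contributions that come from x directly and those that come through y:
  without y':      4x^3
  multiplying y':  -3y^2

so (4x^3) + (-3y^2)·y' = 0, and therefore
  dy/dx = -(4x^3)/(-3y^2) = 4x^3/(3y^2)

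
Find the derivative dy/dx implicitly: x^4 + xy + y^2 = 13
Differentiate the relation implicitly: treat y = y(x) and apply the chain rule, so every y-derivative picks up a y' = dy/dx factor.

With everything moved to the left-hand side, differentiate term by term:
  d/dx[x^4] = 4x^3
  d/dx[xy] = x·y' + y
  d/dx[y^2] = 2y·y'
  d/dx[-13] = 0

Separating the contributions that come from x directly and those that come through y:
  without y':      4x^3 + y
  multiplying y':  x + 2y

so (4x^3 + y) + (x + 2y)·y' = 0, and therefore
  dy/dx = -(4x^3 + y)/(x + 2y) = (-4x^3 - y)/(x + 2y)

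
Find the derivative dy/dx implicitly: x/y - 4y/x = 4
Differentiate both sides with respect to x, treating y as y(x). By the chain rule, any term containing y contributes a factor of y' = dy/dx when we differentiate it.

Move every term to one side and write the relation as F(x, y) = 0. Term by term,
  d/dx[x/y] = -x·y'/y^2 + 1/y
  d/dx[-4y/x] = -4·y'/x + 4y/x^2
  d/dx[-4] = 0

The pieces without y' make up ∂F/∂x and the coefficient of y' is ∂F/∂y:
  ∂F/∂x = 1/y + 4y/x^2,
  ∂F/∂y = -x/y^2 - 4/x.

Since d/dx[F] = ∂F/∂x + (∂F/∂y)·y' = 0, solve for y':
  (∂F/∂y)·y' = -∂F/∂x
  dy/dx = -(∂F/∂x)/(∂F/∂y) = -(1/y + 4y/x^2)/(-x/y^2 - 4/x)
        = -((x^2 + 4y^2)/(x^2y))/(-(x^2 + 4y^2)/(xy^2)) = y/x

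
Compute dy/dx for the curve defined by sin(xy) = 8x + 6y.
Differentiate the relation implicitly: treat y = y(x) and apply the chain rule, so every y-derivative picks up a y' = dy/dx factor.

With everything moved to the left-hand side, differentiate term by term:
  d/dx[-8x] = -8
  d/dx[-6y] = -6·y'
  d/dx[sin(xy)] = (x·y' + y)·cos(xy)

Separating the contributions that come from x directly and those that come through y:
  without y':      y·cos(xy) - 8
  multiplying y':  x·cos(xy) - 6

so (y·cos(xy) - 8) + (x·cos(xy) - 6)·y' = 0, and therefore
  dy/dx = -(y·cos(xy) - 8)/(x·cos(xy) - 6) = (-y·cos(xy) + 8)/(x·cos(xy) - 6)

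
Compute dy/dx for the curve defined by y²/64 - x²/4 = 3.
Differentiate the relation implicitly: treat y = y(x) and apply the chain rule, so every y-derivative picks up a y' = dy/dx factor.

With everything moved to the left-hand side, differentiate term by term:
  d/dx[-x^2/4] = -x/2
  d/dx[y^2/64] = y·y'/32
  d/dx[-3] = 0

Separating the contributions that come from x directly and those that come through y:
  without y':      -x/2
  multiplying y':  y/32

so (-x/2) + (y/32)·y' = 0, and therefore
  dy/dx = -(-x/2)/(y/32) = 16x/y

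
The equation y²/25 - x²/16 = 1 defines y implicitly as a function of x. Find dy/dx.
Differentiate the relation implicitly: treat y = y(x) and apply the chain rule, so every y-derivative picks up a y' = dy/dx factor.

With everything moved to the left-hand side, differentiate term by term:
  d/dx[-x^2/16] = -x/8
  d/dx[y^2/25] = 2y·y'/25
  d/dx[-1] = 0

Separating the contributions that come from x directly and those that come through y:
  without y':      -x/8
  multiplying y':  2y/25

so (-x/8) + (2y/25)·y' = 0, and therefore
  dy/dx = -(-x/8)/(2y/25) = 25x/(16y)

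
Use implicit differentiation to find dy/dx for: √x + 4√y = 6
Apply d/dx to both sides, remembering that y depends on x. Each occurrence of y therefore brings in a y' = dy/dx via the chain rule.

With F(x, y) equal to the left-hand side minus the right, differentiate F term by term:
  d/dx[√(x)] = 1/(2√(x))
  d/dx[4√(y)] = 2·y'/√(y)
  d/dx[-6] = 0
Adding these up, d/dx[F] = 0 becomes
  (1/(2√(x))) + (2/√(y))·y' = 0,
so isolating y',
  dy/dx = -(1/(2√(x)))/(2/√(y)) = -√(y)/(4√(x))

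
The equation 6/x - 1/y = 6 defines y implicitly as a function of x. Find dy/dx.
Differentiate both sides with respect to x, treating y as y(x). By the chain rule, any term containing y contributes a factor of y' = dy/dx when we differentiate it.

Move every term to one side and write the relation as F(x, y) = 0. Term by term,
  d/dx[-1/y] = y'/y^2
  d/dx[6/x] = -6/x^2
  d/dx[-6] = 0

The pieces without y' make up ∂F/∂x and the coefficient of y' is ∂F/∂y:
  ∂F/∂x = -6/x^2,
  ∂F/∂y = y^(-2).

Since d/dx[F] = ∂F/∂x + (∂F/∂y)·y' = 0, solve for y':
  (∂F/∂y)·y' = -∂F/∂x
  dy/dx = -(∂F/∂x)/(∂F/∂y) = -(-6/x^2)/(y^(-2)) = 6y^2/x^2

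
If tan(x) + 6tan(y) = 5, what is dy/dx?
Differentiate both sides with respect to x, treating y as y(x). By the chain rule, any term containing y contributes a factor of y' = dy/dx when we differentiate it.

Move every term to one side and write the relation as F(x, y) = 0. Term by term,
  d/dx[tan(x)] = tan(x)^2 + 1
  d/dx[6tan(y)] = 6·y'(tan(y)^2 + 1)
  d/dx[-5] = 0

The pieces without y' make up ∂F/∂x and the coefficient of y' is ∂F/∂y:
  ∂F/∂x = tan(x)^2 + 1,
  ∂F/∂y = 6tan(y)^2 + 6.

Since d/dx[F] = ∂F/∂x + (∂F/∂y)·y' = 0, solve for y':
  (∂F/∂y)·y' = -∂F/∂x
  dy/dx = -(∂F/∂x)/(∂F/∂y) = -(tan(x)^2 + 1)/(6tan(y)^2 + 6) = -cos(y)^2/(6cos(x)^2)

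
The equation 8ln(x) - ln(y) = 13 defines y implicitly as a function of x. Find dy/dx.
Apply d/dx to both sides, remembering that y depends on x. Each occurrence of y therefore brings in a y' = dy/dx via the chain rule.

With F(x, y) equal to the left-hand side minus the right, differentiate F term by term:
  d/dx[8ln(x)] = 8/x
  d/dx[-ln(y)] = -y'/y
  d/dx[-13] = 0
Adding these up, d/dx[F] = 0 becomes
  (8/x) + (-1/y)·y' = 0,
so isolating y',
  dy/dx = -(8/x)/(-1/y) = 8y/x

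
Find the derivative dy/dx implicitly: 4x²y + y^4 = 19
Apply d/dx to both sides, remembering that y depends on x. Each occurrence of y therefore brings in a y' = dy/dx via the chain rule.

With F(x, y) equal to the left-hand side minus the right, differentiate F term by term:
  d/dx[4x^2y] = 4x^2·y' + 8xy
  d/dx[y^4] = 4y^3·y'
  d/dx[-19] = 0
Adding these up, d/dx[F] = 0 becomes
  (8xy) + (4x^2 + 4y^3)·y' = 0,
so isolating y',
  dy/dx = -(8xy)/(4x^2 + 4y^3) = -2xy/(x^2 + y^3)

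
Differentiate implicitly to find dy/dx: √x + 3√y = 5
Differentiate both sides with respect to x, treating y as y(x). By the chain rule, any term containing y contributes a factor of y' = dy/dx when we differentiate it.

Move every term to one side and write the relation as F(x, y) = 0. Term by term,
  d/dx[√(x)] = 1/(2√(x))
  d/dx[3√(y)] = 3·y'/(2√(y))
  d/dx[-5] = 0

The pieces without y' make up ∂F/∂x and the coefficient of y' is ∂F/∂y:
  ∂F/∂x = 1/(2√(x)),
  ∂F/∂y = 3/(2√(y)).

Since d/dx[F] = ∂F/∂x + (∂F/∂y)·y' = 0, solve for y':
  (∂F/∂y)·y' = -∂F/∂x
  dy/dx = -(∂F/∂x)/(∂F/∂y) = -(1/(2√(x)))/(3/(2√(y))) = -√(y)/(3√(x))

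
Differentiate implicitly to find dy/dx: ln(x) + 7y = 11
Differentiate the relation implicitly: treat y = y(x) and apply the chain rule, so every y-derivative picks up a y' = dy/dx factor.

With everything moved to the left-hand side, differentiate term by term:
  d/dx[7y] = 7·y'
  d/dx[ln(x)] = 1/x
  d/dx[-11] = 0

Separating the contributions that come from x directly and those that come through y:
  without y':      1/x
  multiplying y':  7

so (1/x) + (7)·y' = 0, and therefore
  dy/dx = -(1/x)/(7) = -1/(7x)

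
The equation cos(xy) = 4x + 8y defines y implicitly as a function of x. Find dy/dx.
Differentiate both sides with respect to x, treating y as y(x). By the chain rule, any term containing y contributes a factor of y' = dy/dx when we differentiate it.

Move every term to one side and write the relation as F(x, y) = 0. Term by term,
  d/dx[-4x] = -4
  d/dx[-8y] = -8·y'
  d/dx[cos(xy)] = -(x·y' + y)·sin(xy)

The pieces without y' make up ∂F/∂x and the coefficient of y' is ∂F/∂y:
  ∂F/∂x = -y·sin(xy) - 4,
  ∂F/∂y = -x·sin(xy) - 8.

Since d/dx[F] = ∂F/∂x + (∂F/∂y)·y' = 0, solve for y':
  (∂F/∂y)·y' = -∂F/∂x
  dy/dx = -(∂F/∂x)/(∂F/∂y) = -(-y·sin(xy) - 4)/(-x·sin(xy) - 8) = -(y·sin(xy) + 4)/(x·sin(xy) + 8)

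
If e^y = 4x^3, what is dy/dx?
Differentiate the relation implicitly: treat y = y(x) and apply the chain rule, so every y-derivative picks up a y' = dy/dx factor.

With everything moved to the left-hand side, differentiate term by term:
  d/dx[-4x^3] = -12x^2
  d/dx[e^(y)] = y'·e^(y)

Separating the contributions that come from x directly and those that come through y:
  without y':      -12x^2
  multiplying y':  e^(y)

so (-12x^2) + (e^(y))·y' = 0, and therefore
  dy/dx = -(-12x^2)/(e^(y)) = 12x^2e^(-y)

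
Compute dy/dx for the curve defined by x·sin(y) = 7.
Differentiate the relation implicitly: treat y = y(x) and apply the chain rule, so every y-derivative picks up a y' = dy/dx factor.

With everything moved to the left-hand side, differentiate term by term:
  d/dx[x·sin(y)] = x·y'·cos(y) + sin(y)
  d/dx[-7] = 0

Separating the contributions that come from x directly and those that come through y:
  without y':      sin(y)
  multiplying y':  x·cos(y)

so (sin(y)) + (x·cos(y))·y' = 0, and therefore
  dy/dx = -(sin(y))/(x·cos(y)) = -tan(y)/x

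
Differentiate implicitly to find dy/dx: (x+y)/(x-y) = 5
Differentiate both sides with respect to x, treating y as y(x). By the chain rule, any term containing y contributes a factor of y' = dy/dx when we differentiate it.

Move every term to one side and write the relation as F(x, y) = 0. Term by term,
  d/dx[(x + y)/(x - y)] = (y' + 1)/(x - y) + (x + y)(y' - 1)/(x - y)^2
  d/dx[-5] = 0

The pieces without y' make up ∂F/∂x and the coefficient of y' is ∂F/∂y:
  ∂F/∂x = 1/(x - y) - (x + y)/(x - y)^2,
  ∂F/∂y = 1/(x - y) + (x + y)/(x - y)^2.

Since d/dx[F] = ∂F/∂x + (∂F/∂y)·y' = 0, solve for y':
  (∂F/∂y)·y' = -∂F/∂x
  dy/dx = -(∂F/∂x)/(∂F/∂y) = -(1/(x - y) - (x + y)/(x - y)^2)/(1/(x - y) + (x + y)/(x - y)^2)
        = -(-2y/(x - y)^2)/(2x/(x - y)^2) = y/x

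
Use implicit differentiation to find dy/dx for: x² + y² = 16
Differentiate both sides with respect to x, treating y as y(x). By the chain rule, any term containing y contributes a factor of y' = dy/dx when we differentiate it.

Move every term to one side and write the relation as F(x, y) = 0. Term by term,
  d/dx[x^2] = 2x
  d/dx[y^2] = 2y·y'
  d/dx[-16] = 0

The pieces without y' make up ∂F/∂x and the coefficient of y' is ∂F/∂y:
  ∂F/∂x = 2x,
  ∂F/∂y = 2y.

Since d/dx[F] = ∂F/∂x + (∂F/∂y)·y' = 0, solve for y':
  (∂F/∂y)·y' = -∂F/∂x
  dy/dx = -(∂F/∂x)/(∂F/∂y) = -(2x)/(2y) = -x/y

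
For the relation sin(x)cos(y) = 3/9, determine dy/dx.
Apply d/dx to both sides, remembering that y depends on x. Each occurrence of y therefore brings in a y' = dy/dx via the chain rule.

With F(x, y) equal to the left-hand side minus the right, differentiate F term by term:
  d/dx[sin(x)·cos(y)] = -y'·sin(x)·sin(y) + cos(x)·cos(y)
  d/dx[-1/3] = 0
Adding these up, d/dx[F] = 0 becomes
  (cos(x)·cos(y)) + (-sin(x)·sin(y))·y' = 0,
so isolating y',
  dy/dx = -(cos(x)·cos(y))/(-sin(x)·sin(y)) = 1/(tan(x)·tan(y))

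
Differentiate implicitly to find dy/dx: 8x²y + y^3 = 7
Differentiate both sides with respect to x, treating y as y(x). By the chain rule, any term containing y contributes a factor of y' = dy/dx when we differentiate it.

Move every term to one side and write the relation as F(x, y) = 0. Term by term,
  d/dx[8x^2y] = 8x^2·y' + 16xy
  d/dx[y^3] = 3y^2·y'
  d/dx[-7] = 0

The pieces without y' make up ∂F/∂x and the coefficient of y' is ∂F/∂y:
  ∂F/∂x = 16xy,
  ∂F/∂y = 8x^2 + 3y^2.

Since d/dx[F] = ∂F/∂x + (∂F/∂y)·y' = 0, solve for y':
  (∂F/∂y)·y' = -∂F/∂x
  dy/dx = -(∂F/∂x)/(∂F/∂y) = -(16xy)/(8x^2 + 3y^2) = -16xy/(8x^2 + 3y^2)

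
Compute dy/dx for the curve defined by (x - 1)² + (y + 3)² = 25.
Apply d/dx to both sides, remembering that y depends on x. Each occurrence of y therefore brings in a y' = dy/dx via the chain rule.

With F(x, y) equal to the left-hand side minus the right, differentiate F term by term:
  d/dx[(x - 1)^2] = 2x - 2
  d/dx[(y + 3)^2] = 2·y'(y + 3)
  d/dx[-25] = 0
Adding these up, d/dx[F] = 0 becomes
  (2x - 2) + (2y + 6)·y' = 0,
so isolating y',
  dy/dx = -(2x - 2)/(2y + 6) = (1 - x)/(y + 3)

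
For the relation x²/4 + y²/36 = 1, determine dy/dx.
Differentiate both sides with respect to x, treating y as y(x). By the chain rule, any term containing y contributes a factor of y' = dy/dx when we differentiate it.

Move every term to one side and write the relation as F(x, y) = 0. Term by term,
  d/dx[x^2/4] = x/2
  d/dx[y^2/36] = y·y'/18
  d/dx[-1] = 0

The pieces without y' make up ∂F/∂x and the coefficient of y' is ∂F/∂y:
  ∂F/∂x = x/2,
  ∂F/∂y = y/18.

Since d/dx[F] = ∂F/∂x + (∂F/∂y)·y' = 0, solve for y':
  (∂F/∂y)·y' = -∂F/∂x
  dy/dx = -(∂F/∂x)/(∂F/∂y) = -(x/2)/(y/18) = -9x/y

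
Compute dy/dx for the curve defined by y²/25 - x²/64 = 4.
Differentiate the relation implicitly: treat y = y(x) and apply the chain rule, so every y-derivative picks up a y' = dy/dx factor.

With everything moved to the left-hand side, differentiate term by term:
  d/dx[-x^2/64] = -x/32
  d/dx[y^2/25] = 2y·y'/25
  d/dx[-4] = 0

Separating the contributions that come from x directly and those that come through y:
  without y':      -x/32
  multiplying y':  2y/25

so (-x/32) + (2y/25)·y' = 0, and therefore
  dy/dx = -(-x/32)/(2y/25) = 25x/(64y)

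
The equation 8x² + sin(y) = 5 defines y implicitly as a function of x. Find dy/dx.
Differentiate both sides with respect to x, treating y as y(x). By the chain rule, any term containing y contributes a factor of y' = dy/dx when we differentiate it.

Move every term to one side and write the relation as F(x, y) = 0. Term by term,
  d/dx[8x^2] = 16x
  d/dx[sin(y)] = y'·cos(y)
  d/dx[-5] = 0

The pieces without y' make up ∂F/∂x and the coefficient of y' is ∂F/∂y:
  ∂F/∂x = 16x,
  ∂F/∂y = cos(y).

Since d/dx[F] = ∂F/∂x + (∂F/∂y)·y' = 0, solve for y':
  (∂F/∂y)·y' = -∂F/∂x
  dy/dx = -(∂F/∂x)/(∂F/∂y) = -(16x)/(cos(y)) = -16x/cos(y)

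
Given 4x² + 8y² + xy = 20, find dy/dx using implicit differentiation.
Differentiate both sides with respect to x, treating y as y(x). By the chain rule, any term containing y contributes a factor of y' = dy/dx when we differentiate it.

Move every term to one side and write the relation as F(x, y) = 0. Term by term,
  d/dx[4x^2] = 8x
  d/dx[xy] = x·y' + y
  d/dx[8y^2] = 16y·y'
  d/dx[-20] = 0

The pieces without y' make up ∂F/∂x and the coefficient of y' is ∂F/∂y:
  ∂F/∂x = 8x + y,
  ∂F/∂y = x + 16y.

Since d/dx[F] = ∂F/∂x + (∂F/∂y)·y' = 0, solve for y':
  (∂F/∂y)·y' = -∂F/∂x
  dy/dx = -(∂F/∂x)/(∂F/∂y) = -(8x + y)/(x + 16y) = (-8x - y)/(x + 16y)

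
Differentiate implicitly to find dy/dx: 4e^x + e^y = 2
Differentiate both sides with respect to x, treating y as y(x). By the chain rule, any term containing y contributes a factor of y' = dy/dx when we differentiate it.

Move every term to one side and write the relation as F(x, y) = 0. Term by term,
  d/dx[4e^(x)] = 4e^(x)
  d/dx[e^(y)] = y'·e^(y)
  d/dx[-2] = 0

The pieces without y' make up ∂F/∂x and the coefficient of y' is ∂F/∂y:
  ∂F/∂x = 4e^(x),
  ∂F/∂y = e^(y).

Since d/dx[F] = ∂F/∂x + (∂F/∂y)·y' = 0, solve for y':
  (∂F/∂y)·y' = -∂F/∂x
  dy/dx = -(∂F/∂x)/(∂F/∂y) = -(4e^(x))/(e^(y)) = -4e^(x - y)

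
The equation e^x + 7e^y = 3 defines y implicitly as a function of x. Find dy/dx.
Differentiate both sides with respect to x, treating y as y(x). By the chain rule, any term containing y contributes a factor of y' = dy/dx when we differentiate it.

Move every term to one side and write the relation as F(x, y) = 0. Term by term,
  d/dx[e^(x)] = e^(x)
  d/dx[7e^(y)] = 7·y'·e^(y)
  d/dx[-3] = 0

The pieces without y' make up ∂F/∂x and the coefficient of y' is ∂F/∂y:
  ∂F/∂x = e^(x),
  ∂F/∂y = 7e^(y).

Since d/dx[F] = ∂F/∂x + (∂F/∂y)·y' = 0, solve for y':
  (∂F/∂y)·y' = -∂F/∂x
  dy/dx = -(∂F/∂x)/(∂F/∂y) = -(e^(x))/(7e^(y)) = -e^(x - y)/7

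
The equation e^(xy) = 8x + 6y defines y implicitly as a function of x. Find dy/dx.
Take d/dx of both sides. Since y is implicitly a function of x, the chain rule attaches a y' = dy/dx factor whenever we differentiate through y.

Set F(x, y) = (left side) − (right side), so the curve is F = 0. Differentiating each term of F:
  d/dx[-8x] = -8
  d/dx[-6y] = -6·y'
  d/dx[e^(xy)] = (x·y' + y)·e^(xy)

Collecting, the y'-free part is the partial derivative in x and the y' coefficient is the partial derivative in y:
  ∂F/∂x = y·e^(xy) - 8
  ∂F/∂y = x·e^(xy) - 6

so d/dx[F(x, y(x))] = ∂F/∂x + (∂F/∂y)·y' = 0. Rearranging,
  dy/dx = -(∂F/∂x)/(∂F/∂y) = -(y·e^(xy) - 8)/(x·e^(xy) - 6) = (-y·e^(xy) + 8)/(x·e^(xy) - 6)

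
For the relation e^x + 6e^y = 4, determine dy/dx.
Differentiate both sides with respect to x, treating y as y(x). By the chain rule, any term containing y contributes a factor of y' = dy/dx when we differentiate it.

Move every term to one side and write the relation as F(x, y) = 0. Term by term,
  d/dx[e^(x)] = e^(x)
  d/dx[6e^(y)] = 6·y'·e^(y)
  d/dx[-4] = 0

The pieces without y' make up ∂F/∂x and the coefficient of y' is ∂F/∂y:
  ∂F/∂x = e^(x),
  ∂F/∂y = 6e^(y).

Since d/dx[F] = ∂F/∂x + (∂F/∂y)·y' = 0, solve for y':
  (∂F/∂y)·y' = -∂F/∂x
  dy/dx = -(∂F/∂x)/(∂F/∂y) = -(e^(x))/(6e^(y)) = -e^(x - y)/6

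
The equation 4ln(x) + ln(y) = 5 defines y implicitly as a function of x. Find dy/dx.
Differentiate both sides with respect to x, treating y as y(x). By the chain rule, any term containing y contributes a factor of y' = dy/dx when we differentiate it.

Move every term to one side and write the relation as F(x, y) = 0. Term by term,
  d/dx[4ln(x)] = 4/x
  d/dx[ln(y)] = y'/y
  d/dx[-5] = 0

The pieces without y' make up ∂F/∂x and the coefficient of y' is ∂F/∂y:
  ∂F/∂x = 4/x,
  ∂F/∂y = 1/y.

Since d/dx[F] = ∂F/∂x + (∂F/∂y)·y' = 0, solve for y':
  (∂F/∂y)·y' = -∂F/∂x
  dy/dx = -(∂F/∂x)/(∂F/∂y) = -(4/x)/(1/y) = -4y/x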